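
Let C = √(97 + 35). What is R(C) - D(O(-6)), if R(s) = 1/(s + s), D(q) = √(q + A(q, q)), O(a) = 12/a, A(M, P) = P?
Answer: -2*I + √33/132 ≈ 0.043519 - 2.0*I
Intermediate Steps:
D(q) = √2*√q (D(q) = √(q + q) = √(2*q) = √2*√q)
C = 2*√33 (C = √132 = 2*√33 ≈ 11.489)
R(s) = 1/(2*s)
R(C) - D(O(-6)) = 1/(2*((2*√33))) - √2*√(12/(-6)) = (√33/66)/2 - √2*√(12*(-⅙)) = √33/132 - √2*√(-2) = √33/132 - √2*I*√2 = √33/132 - 2*I = -2*I + √33/132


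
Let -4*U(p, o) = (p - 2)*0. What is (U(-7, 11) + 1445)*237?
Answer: 342465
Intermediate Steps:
U(p, o) = 0 (U(p, o) = -(p - 2)*0/4 = -(-2 + p)*0/4 = -1/4*0 = 0)
(U(-7, 11) + 1445)*237 = (0 + 1445)*237 = 1445*237 = 342465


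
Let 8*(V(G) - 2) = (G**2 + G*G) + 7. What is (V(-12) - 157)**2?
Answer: 893025/64 ≈ 13954.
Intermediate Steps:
V(G) = 23/8 + G**2/4 (V(G) = 2 + ((G**2 + G*G) + 7)/8 = 2 + ((G**2 + G**2) + 7)/8 = 2 + (2*G**2 + 7)/8 = 2 + (7 + 2*G**2)/8 = 2 + (7/8 + G**2/4) = 23/8 + G**2/4)
(V(-12) - 157)**2 = ((23/8 + (1/4)*(-12)**2) - 157)**2 = ((23/8 + (1/4)*144) - 157)**2 = ((23/8 + 36) - 157)**2 = (311/8 - 157)**2 = (-945/8)**2 = 893025/64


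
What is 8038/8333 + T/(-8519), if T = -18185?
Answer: 220011327/70988827 ≈ 3.0992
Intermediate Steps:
8038/8333 + T/(-8519) = 8038/8333 - 18185/(-8519) = 8038*(1/8333) - 18185*(-1/8519) = 8038/8333 + 18185/8519 = 220011327/70988827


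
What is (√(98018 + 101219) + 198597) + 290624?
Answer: 489221 + √199237 ≈ 4.8967e+5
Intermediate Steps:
(√(98018 + 101219) + 198597) + 290624 = (√199237 + 198597) + 290624 = (198597 + √199237) + 290624 = 489221 + √199237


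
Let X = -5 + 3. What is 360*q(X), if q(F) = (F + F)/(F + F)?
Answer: 360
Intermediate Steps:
X = -2
q(F) = 1 (q(F) = (2*F)/((2*F)) = (2*F)*(1/(2*F)) = 1)
360*q(X) = 360*1 = 360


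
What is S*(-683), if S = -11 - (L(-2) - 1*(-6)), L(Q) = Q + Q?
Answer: 8879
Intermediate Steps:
L(Q) = 2*Q
S = -13 (S = -11 - (2*(-2) - 1*(-6)) = -11 - (-4 + 6) = -11 - 1*2 = -11 - 2 = -13)
S*(-683) = -13*(-683) = 8879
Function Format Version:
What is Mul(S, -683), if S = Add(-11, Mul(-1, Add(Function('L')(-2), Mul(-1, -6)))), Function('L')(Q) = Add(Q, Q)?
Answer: 8879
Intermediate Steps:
Function('L')(Q) = Mul(2, Q)
S = -13 (S = Add(-11, Mul(-1, Add(Mul(2, -2), Mul(-1, -6)))) = Add(-11, Mul(-1, Add(-4, 6))) = Add(-11, Mul(-1, 2)) = Add(-11, -2) = -13)
Mul(S, -683) = Mul(-13, -683) = 8879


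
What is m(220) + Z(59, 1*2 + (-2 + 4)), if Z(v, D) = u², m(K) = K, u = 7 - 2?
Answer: 245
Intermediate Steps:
u = 5
Z(v, D) = 25 (Z(v, D) = 5² = 25)
m(220) + Z(59, 1*2 + (-2 + 4)) = 220 + 25 = 245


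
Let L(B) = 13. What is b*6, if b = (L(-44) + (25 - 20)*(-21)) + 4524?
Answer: 26592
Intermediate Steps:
b = 4432 (b = (13 + (25 - 20)*(-21)) + 4524 = (13 + 5*(-21)) + 4524 = (13 - 105) + 4524 = -92 + 4524 = 4432)
b*6 = 4432*6 = 26592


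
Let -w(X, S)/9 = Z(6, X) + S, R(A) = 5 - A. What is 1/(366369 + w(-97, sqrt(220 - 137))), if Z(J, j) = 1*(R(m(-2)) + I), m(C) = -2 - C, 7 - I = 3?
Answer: 122096/44722297407 + sqrt(83)/14907432469 ≈ 2.7307e-6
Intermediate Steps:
I = 4 (I = 7 - 1*3 = 7 - 3 = 4)
Z(J, j) = 9 (Z(J, j) = 1*((5 - (-2 - 1*(-2))) + 4) = 1*((5 - (-2 + 2)) + 4) = 1*((5 - 1*0) + 4) = 1*((5 + 0) + 4) = 1*(5 + 4) = 1*9 = 9)
w(X, S) = -81 - 9*S (w(X, S) = -9*(9 + S) = -81 - 9*S)
1/(366369 + w(-97, sqrt(220 - 137))) = 1/(366369 + (-81 - 9*sqrt(220 - 137))) = 1/(366369 + (-81 - 9*sqrt(83))) = 1/(366288 - 9*sqrt(83))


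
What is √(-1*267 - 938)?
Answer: I*√1205 ≈ 34.713*I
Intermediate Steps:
√(-1*267 - 938) = √(-267 - 938) = √(-1205) = I*√1205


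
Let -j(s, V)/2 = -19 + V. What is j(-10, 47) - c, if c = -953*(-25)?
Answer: -23881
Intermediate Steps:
j(s, V) = 38 - 2*V (j(s, V) = -2*(-19 + V) = 38 - 2*V)
c = 23825
j(-10, 47) - c = (38 - 2*47) - 1*23825 = (38 - 94) - 23825 = -56 - 23825 = -23881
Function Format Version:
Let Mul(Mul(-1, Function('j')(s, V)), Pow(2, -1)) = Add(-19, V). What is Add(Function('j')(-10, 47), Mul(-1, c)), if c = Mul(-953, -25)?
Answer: -23881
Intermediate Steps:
Function('j')(s, V) = Add(38, Mul(-2, V)) (Function('j')(s, V) = Mul(-2, Add(-19, V)) = Add(38, Mul(-2, V)))
c = 23825
Add(Function('j')(-10, 47), Mul(-1, c)) = Add(Add(38, Mul(-2, 47)), Mul(-1, 23825)) = Add(Add(38, -94), -23825) = Add(-56, -23825) = -23881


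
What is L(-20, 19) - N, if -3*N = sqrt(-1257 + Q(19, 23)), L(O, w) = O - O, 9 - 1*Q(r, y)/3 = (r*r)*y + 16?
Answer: I*sqrt(26187)/3 ≈ 53.941*I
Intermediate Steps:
Q(r, y) = -21 - 3*y*r**2 (Q(r, y) = 27 - 3*((r*r)*y + 16) = 27 - 3*(r**2*y + 16) = 27 - 3*(y*r**2 + 16) = 27 - 3*(16 + y*r**2) = 27 + (-48 - 3*y*r**2) = -21 - 3*y*r**2)
L(O, w) = 0
N = -I*sqrt(26187)/3 (N = -sqrt(-1257 + (-21 - 3*23*19**2))/3 = -sqrt(-1257 + (-21 - 3*23*361))/3 = -sqrt(-1257 + (-21 - 24909))/3 = -sqrt(-1257 - 24930)/3 = -I*sqrt(26187)/3 ≈ -53.941*I)
L(-20, 19) - N = 0 - (-1)*I*sqrt(26187)/3 = 0 + I*sqrt(26187)/3 = I*sqrt(26187)/3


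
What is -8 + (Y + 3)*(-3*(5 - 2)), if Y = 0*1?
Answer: -35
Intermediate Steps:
Y = 0
-8 + (Y + 3)*(-3*(5 - 2)) = -8 + (0 + 3)*(-3*(5 - 2)) = -8 + 3*(-3*3) = -8 + 3*(-9) = -8 - 27 = -35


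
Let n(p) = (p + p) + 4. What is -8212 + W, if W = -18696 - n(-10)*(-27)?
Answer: -27340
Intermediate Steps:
n(p) = 4 + 2*p (n(p) = 2*p + 4 = 4 + 2*p)
W = -19128 (W = -18696 - (4 + 2*(-10))*(-27) = -18696 - (4 - 20)*(-27) = -18696 - (-16)*(-27) = -18696 - 1*432 = -18696 - 432 = -19128)
-8212 + W = -8212 - 19128 = -27340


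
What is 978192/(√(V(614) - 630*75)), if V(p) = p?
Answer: -489096*I*√11659/11659 ≈ -4529.6*I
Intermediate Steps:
978192/(√(V(614) - 630*75)) = 978192/(√(614 - 630*75)) = 978192/(√(614 - 47250)) = 978192/(√(-46636)) = 978192/((2*I*√11659)) = 978192*(-I*√11659/23318) = -489096*I*√11659/11659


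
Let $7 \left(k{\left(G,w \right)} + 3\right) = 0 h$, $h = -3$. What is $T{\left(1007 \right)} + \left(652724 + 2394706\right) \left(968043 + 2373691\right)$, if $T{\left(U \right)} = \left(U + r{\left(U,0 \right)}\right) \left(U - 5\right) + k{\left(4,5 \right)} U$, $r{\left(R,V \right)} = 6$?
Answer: $10183701455625$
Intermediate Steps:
$k{\left(G,w \right)} = -3$ ($k{\left(G,w \right)} = -3 + \frac{0 \left(-3\right)}{7} = -3 + \frac{1}{7} \cdot 0 = -3 + 0 = -3$)
$T{\left(U \right)} = - 3 U + \left(-5 + U\right) \left(6 + U\right)$ ($T{\left(U \right)} = \left(U + 6\right) \left(U - 5\right) - 3 U = \left(6 + U\right) \left(-5 + U\right) - 3 U = \left(-5 + U\right) \left(6 + U\right) - 3 U = - 3 U + \left(-5 + U\right) \left(6 + U\right)$)
$T{\left(1007 \right)} + \left(652724 + 2394706\right) \left(968043 + 2373691\right) = \left(-30 + 1007^{2} - 2014\right) + \left(652724 + 2394706\right) \left(968043 + 2373691\right) = \left(-30 + 1014049 - 2014\right) + 3047430 \cdot 3341734 = 1012005 + 10183700443620 = 10183701455625$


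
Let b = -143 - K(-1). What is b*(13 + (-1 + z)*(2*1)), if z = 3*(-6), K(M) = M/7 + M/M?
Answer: 25175/7 ≈ 3596.4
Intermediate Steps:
K(M) = 1 + M/7 (K(M) = M*(⅐) + 1 = M/7 + 1 = 1 + M/7)
z = -18
b = -1007/7 (b = -143 - (1 + (⅐)*(-1)) = -143 - (1 - ⅐) = -143 - 1*6/7 = -143 - 6/7 = -1007/7 ≈ -143.86)
b*(13 + (-1 + z)*(2*1)) = -1007*(13 + (-1 - 18)*(2*1))/7 = -1007*(13 - 19*2)/7 = -1007*(13 - 38)/7 = -1007/7*(-25) = 25175/7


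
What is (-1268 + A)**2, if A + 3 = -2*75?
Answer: 2019241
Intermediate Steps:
A = -153 (A = -3 - 2*75 = -3 - 150 = -153)
(-1268 + A)**2 = (-1268 - 153)**2 = (-1421)**2 = 2019241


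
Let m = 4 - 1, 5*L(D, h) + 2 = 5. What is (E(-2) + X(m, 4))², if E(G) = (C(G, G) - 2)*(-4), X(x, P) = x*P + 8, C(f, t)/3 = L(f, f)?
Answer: 10816/25 ≈ 432.64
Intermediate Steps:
L(D, h) = ⅗ (L(D, h) = -⅖ + (⅕)*5 = -⅖ + 1 = ⅗)
C(f, t) = 9/5 (C(f, t) = 3*(⅗) = 9/5)
m = 3
X(x, P) = 8 + P*x (X(x, P) = P*x + 8 = 8 + P*x)
E(G) = ⅘ (E(G) = (9/5 - 2)*(-4) = -⅕*(-4) = ⅘)
(E(-2) + X(m, 4))² = (⅘ + (8 + 4*3))² = (⅘ + (8 + 12))² = (⅘ + 20)² = (104/5)² = 10816/25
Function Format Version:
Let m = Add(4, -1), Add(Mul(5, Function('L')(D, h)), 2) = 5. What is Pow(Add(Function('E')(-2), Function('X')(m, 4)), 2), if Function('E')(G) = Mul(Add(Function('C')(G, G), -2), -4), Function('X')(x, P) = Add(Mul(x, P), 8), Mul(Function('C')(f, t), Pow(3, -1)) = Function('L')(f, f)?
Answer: Rational(10816, 25) ≈ 432.64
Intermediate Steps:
Function('L')(D, h) = Rational(3, 5) (Function('L')(D, h) = Add(Rational(-2, 5), Mul(Rational(1, 5), 5)) = Add(Rational(-2, 5), 1) = Rational(3, 5))
Function('C')(f, t) = Rational(9, 5) (Function('C')(f, t) = Mul(3, Rational(3, 5)) = Rational(9, 5))
m = 3
Function('X')(x, P) = Add(8, Mul(P, x)) (Function('X')(x, P) = Add(Mul(P, x), 8) = Add(8, Mul(P, x)))
Function('E')(G) = Rational(4, 5) (Function('E')(G) = Mul(Add(Rational(9, 5), -2), -4) = Mul(Rational(-1, 5), -4) = Rational(4, 5))
Pow(Add(Function('E')(-2), Function('X')(m, 4)), 2) = Pow(Add(Rational(4, 5), Add(8, Mul(4, 3))), 2) = Pow(Add(Rational(4, 5), Add(8, 12)), 2) = Pow(Add(Rational(4, 5), 20), 2) = Pow(Rational(104, 5), 2) = Rational(10816, 25)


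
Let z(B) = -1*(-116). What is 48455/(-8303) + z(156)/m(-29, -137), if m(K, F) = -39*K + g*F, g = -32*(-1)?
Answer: -158587263/27009659 ≈ -5.8715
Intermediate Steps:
g = 32
z(B) = 116
m(K, F) = -39*K + 32*F
48455/(-8303) + z(156)/m(-29, -137) = 48455/(-8303) + 116/(-39*(-29) + 32*(-137)) = 48455*(-1/8303) + 116/(1131 - 4384) = -48455/8303 + 116/(-3253) = -48455/8303 + 116*(-1/3253) = -48455/8303 - 116/3253 = -158587263/27009659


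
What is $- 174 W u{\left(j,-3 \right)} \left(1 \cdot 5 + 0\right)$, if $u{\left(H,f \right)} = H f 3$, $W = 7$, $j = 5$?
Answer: $274050$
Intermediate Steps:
$u{\left(H,f \right)} = 3 H f$
$- 174 W u{\left(j,-3 \right)} \left(1 \cdot 5 + 0\right) = - 174 \cdot 7 \cdot 3 \cdot 5 \left(-3\right) \left(1 \cdot 5 + 0\right) = - 174 \cdot 7 \left(-45\right) \left(5 + 0\right) = - 174 \left(\left(-315\right) 5\right) = \left(-174\right) \left(-1575\right) = 274050$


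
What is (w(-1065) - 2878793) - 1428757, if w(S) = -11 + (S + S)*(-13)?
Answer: -4279871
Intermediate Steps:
w(S) = -11 - 26*S (w(S) = -11 + (2*S)*(-13) = -11 - 26*S)
(w(-1065) - 2878793) - 1428757 = ((-11 - 26*(-1065)) - 2878793) - 1428757 = ((-11 + 27690) - 2878793) - 1428757 = (27679 - 2878793) - 1428757 = -2851114 - 1428757 = -4279871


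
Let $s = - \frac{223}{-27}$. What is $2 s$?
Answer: $\frac{446}{27} \approx 16.519$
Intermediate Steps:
$s = \frac{223}{27}$ ($s = \left(-223\right) \left(- \frac{1}{27}\right) = \frac{223}{27} \approx 8.2593$)
$2 s = 2 \cdot \frac{223}{27} = \frac{446}{27}$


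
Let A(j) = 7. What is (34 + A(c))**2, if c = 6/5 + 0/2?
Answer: 1681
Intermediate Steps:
c = 6/5 (c = 6*(1/5) + 0*(1/2) = 6/5 + 0 = 6/5 ≈ 1.2000)
(34 + A(c))**2 = (34 + 7)**2 = 41**2 = 1681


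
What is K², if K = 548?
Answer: 300304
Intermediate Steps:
K² = 548² = 300304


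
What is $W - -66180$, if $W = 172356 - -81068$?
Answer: $319604$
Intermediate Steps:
$W = 253424$ ($W = 172356 + 81068 = 253424$)
$W - -66180 = 253424 - -66180 = 253424 + \left(\left(-103375 - 62263\right) + 231818\right) = 253424 + \left(-165638 + 231818\right) = 253424 + 66180 = 319604$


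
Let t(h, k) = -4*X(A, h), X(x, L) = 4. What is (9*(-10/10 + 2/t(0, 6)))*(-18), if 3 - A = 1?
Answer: 729/4 ≈ 182.25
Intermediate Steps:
A = 2 (A = 3 - 1*1 = 3 - 1 = 2)
t(h, k) = -16 (t(h, k) = -4*4 = -16)
(9*(-10/10 + 2/t(0, 6)))*(-18) = (9*(-10/10 + 2/(-16)))*(-18) = (9*(-10*⅒ + 2*(-1/16)))*(-18) = (9*(-1 - ⅛))*(-18) = (9*(-9/8))*(-18) = -81/8*(-18) = 729/4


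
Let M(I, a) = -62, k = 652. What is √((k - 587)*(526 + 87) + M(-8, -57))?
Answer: √39783 ≈ 199.46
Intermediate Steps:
√((k - 587)*(526 + 87) + M(-8, -57)) = √((652 - 587)*(526 + 87) - 62) = √(65*613 - 62) = √(39845 - 62) = √39783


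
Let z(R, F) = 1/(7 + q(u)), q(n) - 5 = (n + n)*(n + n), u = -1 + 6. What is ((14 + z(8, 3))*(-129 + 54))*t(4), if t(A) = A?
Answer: -117675/28 ≈ -4202.7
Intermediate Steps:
u = 5
q(n) = 5 + 4*n² (q(n) = 5 + (n + n)*(n + n) = 5 + (2*n)*(2*n) = 5 + 4*n²)
z(R, F) = 1/112 (z(R, F) = 1/(7 + (5 + 4*5²)) = 1/(7 + (5 + 4*25)) = 1/(7 + (5 + 100)) = 1/(7 + 105) = 1/112)
((14 + z(8, 3))*(-129 + 54))*t(4) = ((14 + 1/112)*(-129 + 54))*4 = ((1569/112)*(-75))*4 = -117675/112*4 = -117675/28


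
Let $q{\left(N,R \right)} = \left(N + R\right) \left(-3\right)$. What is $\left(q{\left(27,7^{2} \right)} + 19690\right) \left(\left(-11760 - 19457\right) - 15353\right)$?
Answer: $-906345340$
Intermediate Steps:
$q{\left(N,R \right)} = - 3 N - 3 R$
$\left(q{\left(27,7^{2} \right)} + 19690\right) \left(\left(-11760 - 19457\right) - 15353\right) = \left(\left(\left(-3\right) 27 - 3 \cdot 7^{2}\right) + 19690\right) \left(\left(-11760 - 19457\right) - 15353\right) = \left(\left(-81 - 147\right) + 19690\right) \left(\left(-11760 - 19457\right) - 15353\right) = \left(\left(-81 - 147\right) + 19690\right) \left(-31217 - 15353\right) = \left(-228 + 19690\right) \left(-46570\right) = 19462 \left(-46570\right) = -906345340$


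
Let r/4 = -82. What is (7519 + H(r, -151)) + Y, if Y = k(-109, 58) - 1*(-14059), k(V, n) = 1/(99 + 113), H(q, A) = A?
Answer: 4542525/212 ≈ 21427.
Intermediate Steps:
r = -328 (r = 4*(-82) = -328)
k(V, n) = 1/212
Y = 2980509/212 (Y = 1/212 - 1*(-14059) = 1/212 + 14059 = 2980509/212 ≈ 14059.)
(7519 + H(r, -151)) + Y = (7519 - 151) + 2980509/212 = 7368 + 2980509/212 = 4542525/212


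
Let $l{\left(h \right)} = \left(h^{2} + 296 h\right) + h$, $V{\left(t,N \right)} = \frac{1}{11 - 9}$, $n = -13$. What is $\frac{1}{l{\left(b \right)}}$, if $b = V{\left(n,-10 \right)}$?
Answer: $\frac{4}{595} \approx 0.0067227$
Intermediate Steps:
$V{\left(t,N \right)} = \frac{1}{2}$
$b = \frac{1}{2} \approx 0.5$
$l{\left(h \right)} = h^{2} + 297 h$
$\frac{1}{l{\left(b \right)}} = \frac{1}{\frac{1}{2} \left(297 + \frac{1}{2}\right)} = \frac{1}{\frac{1}{2} \cdot \frac{595}{2}} = \frac{1}{\frac{595}{4}} = \frac{4}{595}$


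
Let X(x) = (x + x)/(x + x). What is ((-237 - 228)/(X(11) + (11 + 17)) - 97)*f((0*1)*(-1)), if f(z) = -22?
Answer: 72116/29 ≈ 2486.8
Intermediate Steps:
X(x) = 1 (X(x) = (2*x)/((2*x)) = (2*x)*(1/(2*x)) = 1)
((-237 - 228)/(X(11) + (11 + 17)) - 97)*f((0*1)*(-1)) = ((-237 - 228)/(1 + (11 + 17)) - 97)*(-22) = (-465/(1 + 28) - 97)*(-22) = (-465/29 - 97)*(-22) = -3278/29*(-22) = 72116/29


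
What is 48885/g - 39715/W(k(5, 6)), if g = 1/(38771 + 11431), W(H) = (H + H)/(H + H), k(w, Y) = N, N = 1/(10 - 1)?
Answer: 2454085055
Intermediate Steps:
N = 1/9 ≈ 0.11111
k(w, Y) = 1/9
W(H) = 1 (W(H) = (2*H)/((2*H)) = (2*H)*(1/(2*H)) = 1)
g = 1/50202 ≈ 1.9920e-5
48885/g - 39715/W(k(5, 6)) = 48885/(1/50202) - 39715/1 = 48885*50202 - 39715*1 = 2454124770 - 39715 = 2454085055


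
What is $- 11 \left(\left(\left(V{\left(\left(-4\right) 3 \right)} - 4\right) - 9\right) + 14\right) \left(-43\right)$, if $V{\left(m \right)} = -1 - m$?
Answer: $5676$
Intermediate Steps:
$- 11 \left(\left(\left(V{\left(\left(-4\right) 3 \right)} - 4\right) - 9\right) + 14\right) \left(-43\right) = - 11 \left(\left(\left(\left(-1 - \left(-4\right) 3\right) - 4\right) - 9\right) + 14\right) \left(-43\right) = - 11 \left(\left(\left(\left(-1 - -12\right) - 4\right) - 9\right) + 14\right) \left(-43\right) = - 11 \left(\left(\left(\left(-1 + 12\right) - 4\right) - 9\right) + 14\right) \left(-43\right) = - 11 \left(\left(\left(11 - 4\right) - 9\right) + 14\right) \left(-43\right) = - 11 \left(\left(7 - 9\right) + 14\right) \left(-43\right) = - 11 \left(-2 + 14\right) \left(-43\right) = \left(-11\right) 12 \left(-43\right) = \left(-132\right) \left(-43\right) = 5676$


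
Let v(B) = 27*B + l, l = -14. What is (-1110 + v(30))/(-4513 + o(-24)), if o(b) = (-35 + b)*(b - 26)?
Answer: 314/1563 ≈ 0.20090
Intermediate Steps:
v(B) = -14 + 27*B (v(B) = 27*B - 14 = -14 + 27*B)
o(b) = (-35 + b)*(-26 + b)
(-1110 + v(30))/(-4513 + o(-24)) = (-1110 + (-14 + 27*30))/(-4513 + (910 + (-24)**2 - 61*(-24))) = (-1110 + (-14 + 810))/(-4513 + (910 + 576 + 1464)) = (-1110 + 796)/(-4513 + 2950) = -314/(-1563) = -314*(-1/1563) = 314/1563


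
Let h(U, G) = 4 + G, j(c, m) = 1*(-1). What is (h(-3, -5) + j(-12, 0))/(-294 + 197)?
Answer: 2/97 ≈ 0.020619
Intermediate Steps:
j(c, m) = -1
(h(-3, -5) + j(-12, 0))/(-294 + 197) = ((4 - 5) - 1)/(-294 + 197) = (-1 - 1)/(-97) = -2*(-1/97) = 2/97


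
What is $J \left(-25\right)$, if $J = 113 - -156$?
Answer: $-6725$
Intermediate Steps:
$J = 269$ ($J = 113 + 156 = 269$)
$J \left(-25\right) = 269 \left(-25\right) = -6725$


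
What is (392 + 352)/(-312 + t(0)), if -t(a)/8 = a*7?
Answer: -31/13 ≈ -2.3846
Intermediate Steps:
t(a) = -56*a (t(a) = -8*a*7 = -56*a)
(392 + 352)/(-312 + t(0)) = (392 + 352)/(-312 - 56*0) = 744/(-312 + 0) = 744/(-312) = 744*(-1/312) = -31/13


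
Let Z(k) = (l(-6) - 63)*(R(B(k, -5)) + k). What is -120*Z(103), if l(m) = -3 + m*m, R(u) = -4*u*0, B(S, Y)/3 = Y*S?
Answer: 370800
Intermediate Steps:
B(S, Y) = 3*S*Y (B(S, Y) = 3*(Y*S) = 3*(S*Y) = 3*S*Y)
R(u) = 0
l(m) = -3 + m²
Z(k) = -30*k (Z(k) = ((-3 + (-6)²) - 63)*(0 + k) = ((-3 + 36) - 63)*k = (33 - 63)*k = -30*k)
-120*Z(103) = -(-3600)*103 = -120*(-3090) = 370800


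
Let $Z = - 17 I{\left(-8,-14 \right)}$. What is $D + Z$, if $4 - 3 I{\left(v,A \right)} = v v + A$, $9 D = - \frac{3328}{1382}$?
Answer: $\frac{1619422}{6219} \approx 260.4$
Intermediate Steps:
$D = - \frac{1664}{6219}$ ($D = \frac{\left(-3328\right) \frac{1}{1382}}{9} = \frac{1}{9} \left(- \frac{1664}{691}\right) = - \frac{1664}{6219} \approx -0.26757$)
$I{\left(v,A \right)} = \frac{4}{3} - \frac{A}{3} - \frac{v^{2}}{3}$ ($I{\left(v,A \right)} = \frac{4}{3} - \frac{v v + A}{3} = \frac{4}{3} - \frac{v^{2} + A}{3} = \frac{4}{3} - \frac{A + v^{2}}{3} = \frac{4}{3} - \left(\frac{A}{3} + \frac{v^{2}}{3}\right) = \frac{4}{3} - \frac{A}{3} - \frac{v^{2}}{3}$)
$Z = \frac{782}{3}$ ($Z = - 17 \left(\frac{4}{3} - - \frac{14}{3} - \frac{\left(-8\right)^{2}}{3}\right) = - 17 \left(\frac{4}{3} + \frac{14}{3} - \frac{64}{3}\right) = \left(-17\right) \left(- \frac{46}{3}\right) = \frac{782}{3} \approx 260.67$)
$D + Z = - \frac{1664}{6219} + \frac{782}{3} = \frac{1619422}{6219}$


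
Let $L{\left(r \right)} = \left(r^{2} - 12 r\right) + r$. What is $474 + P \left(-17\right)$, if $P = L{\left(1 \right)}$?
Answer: $644$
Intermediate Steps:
$L{\left(r \right)} = r^{2} - 11 r$
$P = -10$ ($P = 1 \left(-11 + 1\right) = 1 \left(-10\right) = -10$)
$474 + P \left(-17\right) = 474 - -170 = 474 + 170 = 644$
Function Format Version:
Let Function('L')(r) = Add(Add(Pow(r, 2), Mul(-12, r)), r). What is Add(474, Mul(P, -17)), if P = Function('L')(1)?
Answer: 644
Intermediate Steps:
Function('L')(r) = Add(Pow(r, 2), Mul(-11, r))
P = -10 (P = Mul(1, Add(-11, 1)) = Mul(1, -10) = -10)
Add(474, Mul(P, -17)) = Add(474, Mul(-10, -17)) = Add(474, 170) = 644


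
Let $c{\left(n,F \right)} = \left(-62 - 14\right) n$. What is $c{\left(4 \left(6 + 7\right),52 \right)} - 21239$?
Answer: $-25191$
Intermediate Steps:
$c{\left(n,F \right)} = - 76 n$ ($c{\left(n,F \right)} = \left(-62 - 14\right) n = - 76 n$)
$c{\left(4 \left(6 + 7\right),52 \right)} - 21239 = - 76 \cdot 4 \left(6 + 7\right) - 21239 = - 76 \cdot 4 \cdot 13 - 21239 = \left(-76\right) 52 - 21239 = -3952 - 21239 = -25191$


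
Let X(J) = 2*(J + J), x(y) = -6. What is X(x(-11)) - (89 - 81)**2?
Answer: -88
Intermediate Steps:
X(J) = 4*J (X(J) = 2*(2*J) = 4*J)
X(x(-11)) - (89 - 81)**2 = 4*(-6) - (89 - 81)**2 = -24 - 1*8**2 = -24 - 1*64 = -24 - 64 = -88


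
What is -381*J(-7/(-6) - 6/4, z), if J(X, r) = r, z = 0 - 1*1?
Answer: 381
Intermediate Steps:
z = -1 (z = 0 - 1 = -1)
-381*J(-7/(-6) - 6/4, z) = -381*(-1) = 381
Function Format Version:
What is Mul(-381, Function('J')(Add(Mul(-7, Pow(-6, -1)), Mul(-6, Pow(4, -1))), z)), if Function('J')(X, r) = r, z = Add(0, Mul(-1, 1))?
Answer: 381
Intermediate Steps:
z = -1 (z = Add(0, -1) = -1)
Mul(-381, Function('J')(Add(Mul(-7, Pow(-6, -1)), Mul(-6, Pow(4, -1))), z)) = Mul(-381, -1) = 381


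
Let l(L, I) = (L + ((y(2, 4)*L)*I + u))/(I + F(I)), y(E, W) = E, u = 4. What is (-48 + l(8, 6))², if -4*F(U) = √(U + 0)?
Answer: 8051328/9025 - 407808*√6/9025 ≈ 781.43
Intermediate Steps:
F(U) = -√U/4 (F(U) = -√(U + 0)/4 = -√U/4)
l(L, I) = (4 + L + 2*I*L)/(I - √I/4) (l(L, I) = (L + ((2*L)*I + 4))/(I - √I/4) = (L + (2*I*L + 4))/(I - √I/4) = (L + (4 + 2*I*L))/(I - √I/4) = (4 + L + 2*I*L)/(I - √I/4))
(-48 + l(8, 6))² = (-48 + 4*(4 + 8 + 2*6*8)/(-√6 + 4*6))² = (-48 + 4*(4 + 8 + 96)/(-√6 + 24))² = (-48 + 4*108/(24 - √6))² = (-48 + 432/(24 - √6))²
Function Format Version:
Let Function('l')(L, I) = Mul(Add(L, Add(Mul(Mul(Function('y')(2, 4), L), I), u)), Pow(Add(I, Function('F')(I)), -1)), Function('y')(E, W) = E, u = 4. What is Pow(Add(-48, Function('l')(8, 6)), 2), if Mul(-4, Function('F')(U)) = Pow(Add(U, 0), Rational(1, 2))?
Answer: Add(Rational(8051328, 9025), Mul(Rational(-407808, 9025), Pow(6, Rational(1, 2)))) ≈ 781.43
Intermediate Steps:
Function('F')(U) = Mul(Rational(-1, 4), Pow(U, Rational(1, 2))) (Function('F')(U) = Mul(Rational(-1, 4), Pow(Add(U, 0), Rational(1, 2))) = Mul(Rational(-1, 4), Pow(U, Rational(1, 2))))
Function('l')(L, I) = Mul(Pow(Add(I, Mul(Rational(-1, 4), Pow(I, Rational(1, 2)))), -1), Add(4, L, Mul(2, I, L))) (Function('l')(L, I) = Mul(Add(L, Add(Mul(Mul(2, L), I), 4)), Pow(Add(I, Mul(Rational(-1, 4), Pow(I, Rational(1, 2)))), -1)) = Mul(Add(L, Add(Mul(2, I, L), 4)), Pow(Add(I, Mul(Rational(-1, 4), Pow(I, Rational(1, 2)))), -1)) = Mul(Add(L, Add(4, Mul(2, I, L))), Pow(Add(I, Mul(Rational(-1, 4), Pow(I, Rational(1, 2)))), -1)) = Mul(Add(4, L, Mul(2, I, L)), Pow(Add(I, Mul(Rational(-1, 4), Pow(I, Rational(1, 2)))), -1)) = Mul(Pow(Add(I, Mul(Rational(-1, 4), Pow(I, Rational(1, 2)))), -1), Add(4, L, Mul(2, I, L))))
Pow(Add(-48, Function('l')(8, 6)), 2) = Pow(Add(-48, Mul(4, Pow(Add(Mul(-1, Pow(6, Rational(1, 2))), Mul(4, 6)), -1), Add(4, 8, Mul(2, 6, 8)))), 2) = Pow(Add(-48, Mul(4, Pow(Add(Mul(-1, Pow(6, Rational(1, 2))), 24), -1), Add(4, 8, 96))), 2) = Pow(Add(-48, Mul(4, Pow(Add(24, Mul(-1, Pow(6, Rational(1, 2)))), -1), 108)), 2) = Pow(Add(-48, Mul(432, Pow(Add(24, Mul(-1, Pow(6, Rational(1, 2)))), -1))), 2)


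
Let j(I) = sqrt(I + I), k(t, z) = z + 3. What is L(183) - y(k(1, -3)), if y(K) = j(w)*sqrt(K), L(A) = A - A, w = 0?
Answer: 0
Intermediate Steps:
k(t, z) = 3 + z
L(A) = 0
j(I) = sqrt(2)*sqrt(I) (j(I) = sqrt(2*I) = sqrt(2)*sqrt(I))
y(K) = 0 (y(K) = (sqrt(2)*sqrt(0))*sqrt(K) = (sqrt(2)*0)*sqrt(K) = 0*sqrt(K) = 0)
L(183) - y(k(1, -3)) = 0 - 1*0 = 0 + 0 = 0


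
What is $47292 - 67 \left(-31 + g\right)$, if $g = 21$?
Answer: $47962$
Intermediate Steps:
$47292 - 67 \left(-31 + g\right) = 47292 - 67 \left(-31 + 21\right) = 47292 - -670 = 47292 + 670 = 47962$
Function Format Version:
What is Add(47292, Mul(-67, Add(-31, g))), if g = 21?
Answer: 47962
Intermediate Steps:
Add(47292, Mul(-67, Add(-31, g))) = Add(47292, Mul(-67, Add(-31, 21))) = Add(47292, Mul(-67, -10)) = Add(47292, 670) = 47962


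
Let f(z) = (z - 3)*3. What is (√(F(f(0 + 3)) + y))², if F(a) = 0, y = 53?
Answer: 53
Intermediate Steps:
f(z) = -9 + 3*z (f(z) = (-3 + z)*3 = -9 + 3*z)
(√(F(f(0 + 3)) + y))² = (√(0 + 53))² = (√53)² = 53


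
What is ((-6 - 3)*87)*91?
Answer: -71253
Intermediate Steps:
((-6 - 3)*87)*91 = -9*87*91 = -783*91 = -71253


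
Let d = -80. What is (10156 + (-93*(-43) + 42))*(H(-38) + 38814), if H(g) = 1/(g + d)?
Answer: 65022984047/118 ≈ 5.5104e+8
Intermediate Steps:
H(g) = 1/(-80 + g) (H(g) = 1/(g - 80) = 1/(-80 + g))
(10156 + (-93*(-43) + 42))*(H(-38) + 38814) = (10156 + (-93*(-43) + 42))*(1/(-80 - 38) + 38814) = (10156 + (3999 + 42))*(1/(-118) + 38814) = (10156 + 4041)*(-1/118 + 38814) = 14197*(4580051/118) = 65022984047/118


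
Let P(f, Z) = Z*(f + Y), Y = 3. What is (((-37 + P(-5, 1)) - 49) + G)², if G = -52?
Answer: 19600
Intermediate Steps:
P(f, Z) = Z*(3 + f) (P(f, Z) = Z*(f + 3) = Z*(3 + f))
(((-37 + P(-5, 1)) - 49) + G)² = (((-37 + 1*(3 - 5)) - 49) - 52)² = (((-37 + 1*(-2)) - 49) - 52)² = (((-37 - 2) - 49) - 52)² = ((-39 - 49) - 52)² = (-88 - 52)² = (-140)² = 19600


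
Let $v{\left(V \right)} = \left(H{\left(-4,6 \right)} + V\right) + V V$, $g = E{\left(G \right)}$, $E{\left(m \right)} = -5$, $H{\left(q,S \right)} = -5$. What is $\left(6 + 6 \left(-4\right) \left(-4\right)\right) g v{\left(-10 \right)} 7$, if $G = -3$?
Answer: $-303450$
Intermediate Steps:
$g = -5$
$v{\left(V \right)} = -5 + V + V^{2}$ ($v{\left(V \right)} = \left(-5 + V\right) + V V = \left(-5 + V\right) + V^{2} = -5 + V + V^{2}$)
$\left(6 + 6 \left(-4\right) \left(-4\right)\right) g v{\left(-10 \right)} 7 = \left(6 + 6 \left(-4\right) \left(-4\right)\right) \left(-5\right) \left(-5 - 10 + \left(-10\right)^{2}\right) 7 = \left(6 - -96\right) \left(-5\right) \left(-5 - 10 + 100\right) 7 = \left(6 + 96\right) \left(-5\right) 85 \cdot 7 = 102 \left(-5\right) 85 \cdot 7 = \left(-510\right) 85 \cdot 7 = \left(-43350\right) 7 = -303450$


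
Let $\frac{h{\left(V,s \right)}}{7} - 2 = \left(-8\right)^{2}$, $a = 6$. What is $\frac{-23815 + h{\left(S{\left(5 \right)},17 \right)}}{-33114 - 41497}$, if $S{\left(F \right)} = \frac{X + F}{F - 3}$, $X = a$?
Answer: $\frac{23353}{74611} \approx 0.313$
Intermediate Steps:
$X = 6$
$S{\left(F \right)} = \frac{6 + F}{-3 + F}$ ($S{\left(F \right)} = \frac{6 + F}{F - 3} = \frac{6 + F}{-3 + F}$)
$h{\left(V,s \right)} = 462$ ($h{\left(V,s \right)} = 14 + 7 \left(-8\right)^{2} = 14 + 7 \cdot 64 = 14 + 448 = 462$)
$\frac{-23815 + h{\left(S{\left(5 \right)},17 \right)}}{-33114 - 41497} = \frac{-23815 + 462}{-33114 - 41497} = - \frac{23353}{-74611} = \left(-23353\right) \left(- \frac{1}{74611}\right) = \frac{23353}{74611}$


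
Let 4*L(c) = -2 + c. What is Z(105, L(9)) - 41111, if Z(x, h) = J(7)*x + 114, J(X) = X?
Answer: -40262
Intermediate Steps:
L(c) = -1/2 + c/4 (L(c) = (-2 + c)/4 = -1/2 + c/4)
Z(x, h) = 114 + 7*x (Z(x, h) = 7*x + 114 = 114 + 7*x)
Z(105, L(9)) - 41111 = (114 + 7*105) - 41111 = (114 + 735) - 41111 = 849 - 41111 = -40262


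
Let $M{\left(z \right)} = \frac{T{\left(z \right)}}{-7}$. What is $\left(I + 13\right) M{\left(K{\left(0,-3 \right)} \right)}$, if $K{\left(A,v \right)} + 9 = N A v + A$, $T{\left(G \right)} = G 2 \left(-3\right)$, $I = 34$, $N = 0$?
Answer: $- \frac{2538}{7} \approx -362.57$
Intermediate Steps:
$T{\left(G \right)} = - 6 G$ ($T{\left(G \right)} = 2 G \left(-3\right) = - 6 G$)
$K{\left(A,v \right)} = -9 + A$ ($K{\left(A,v \right)} = -9 + \left(0 A v + A\right) = -9 + \left(0 v + A\right) = -9 + \left(0 + A\right) = -9 + A$)
$M{\left(z \right)} = \frac{6 z}{7}$ ($M{\left(z \right)} = \frac{\left(-6\right) z}{-7} = - 6 z \left(- \frac{1}{7}\right) = \frac{6 z}{7}$)
$\left(I + 13\right) M{\left(K{\left(0,-3 \right)} \right)} = \left(34 + 13\right) \frac{6 \left(-9 + 0\right)}{7} = 47 \cdot \frac{6}{7} \left(-9\right) = 47 \left(- \frac{54}{7}\right) = - \frac{2538}{7}$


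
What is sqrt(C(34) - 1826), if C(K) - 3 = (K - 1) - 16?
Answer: I*sqrt(1806) ≈ 42.497*I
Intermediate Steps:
C(K) = -14 + K (C(K) = 3 + ((K - 1) - 16) = 3 + ((-1 + K) - 16) = 3 + (-17 + K) = -14 + K)
sqrt(C(34) - 1826) = sqrt((-14 + 34) - 1826) = sqrt(20 - 1826) = sqrt(-1806) = I*sqrt(1806)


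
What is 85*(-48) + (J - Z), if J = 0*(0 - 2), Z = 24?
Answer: -4104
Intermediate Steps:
J = 0 (J = 0*(-2) = 0)
85*(-48) + (J - Z) = 85*(-48) + (0 - 1*24) = -4080 + (0 - 24) = -4080 - 24 = -4104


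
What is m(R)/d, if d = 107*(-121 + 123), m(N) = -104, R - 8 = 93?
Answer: -52/107 ≈ -0.48598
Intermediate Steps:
R = 101 (R = 8 + 93 = 101)
d = 214 (d = 107*2 = 214)
m(R)/d = -104/214 = -104*1/214 = -52/107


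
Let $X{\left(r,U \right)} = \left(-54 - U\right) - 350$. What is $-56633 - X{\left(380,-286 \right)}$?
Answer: $-56515$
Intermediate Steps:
$X{\left(r,U \right)} = -404 - U$
$-56633 - X{\left(380,-286 \right)} = -56633 - \left(-404 - -286\right) = -56633 - \left(-404 + 286\right) = -56633 - -118 = -56633 + 118 = -56515$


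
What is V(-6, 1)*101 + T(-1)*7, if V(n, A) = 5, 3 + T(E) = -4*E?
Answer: 512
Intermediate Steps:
T(E) = -3 - 4*E
V(-6, 1)*101 + T(-1)*7 = 5*101 + (-3 - 4*(-1))*7 = 505 + (-3 + 4)*7 = 505 + 1*7 = 505 + 7 = 512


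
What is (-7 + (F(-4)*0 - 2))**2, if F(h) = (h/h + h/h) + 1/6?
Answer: 81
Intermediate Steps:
F(h) = 13/6 (F(h) = (1 + 1) + 1*(1/6) = 2 + 1/6 = 13/6)
(-7 + (F(-4)*0 - 2))**2 = (-7 + ((13/6)*0 - 2))**2 = (-7 + (0 - 2))**2 = (-7 - 2)**2 = (-9)**2 = 81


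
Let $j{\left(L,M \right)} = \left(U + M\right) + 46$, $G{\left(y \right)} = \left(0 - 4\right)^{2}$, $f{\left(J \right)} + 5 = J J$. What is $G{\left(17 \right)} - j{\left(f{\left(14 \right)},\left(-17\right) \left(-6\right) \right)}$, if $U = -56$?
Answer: $-76$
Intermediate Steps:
$f{\left(J \right)} = -5 + J^{2}$ ($f{\left(J \right)} = -5 + J J = -5 + J^{2}$)
$G{\left(y \right)} = 16$ ($G{\left(y \right)} = \left(-4\right)^{2} = 16$)
$j{\left(L,M \right)} = -10 + M$ ($j{\left(L,M \right)} = \left(-56 + M\right) + 46 = -10 + M$)
$G{\left(17 \right)} - j{\left(f{\left(14 \right)},\left(-17\right) \left(-6\right) \right)} = 16 - \left(-10 - -102\right) = 16 - \left(-10 + 102\right) = 16 - 92 = -76$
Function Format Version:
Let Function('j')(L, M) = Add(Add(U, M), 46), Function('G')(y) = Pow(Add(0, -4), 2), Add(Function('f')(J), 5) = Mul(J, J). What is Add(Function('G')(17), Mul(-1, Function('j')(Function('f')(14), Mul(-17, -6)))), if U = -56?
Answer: -76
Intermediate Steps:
Function('f')(J) = Add(-5, Pow(J, 2)) (Function('f')(J) = Add(-5, Mul(J, J)) = Add(-5, Pow(J, 2)))
Function('G')(y) = 16 (Function('G')(y) = Pow(-4, 2) = 16)
Function('j')(L, M) = Add(-10, M) (Function('j')(L, M) = Add(Add(-56, M), 46) = Add(-10, M))
Add(Function('G')(17), Mul(-1, Function('j')(Function('f')(14), Mul(-17, -6)))) = Add(16, Mul(-1, Add(-10, Mul(-17, -6)))) = Add(16, Mul(-1, Add(-10, 102))) = Add(16, Mul(-1, 92)) = Add(16, -92) = -76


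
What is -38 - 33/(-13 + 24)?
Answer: -41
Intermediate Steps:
-38 - 33/(-13 + 24) = -38 - 33/11 = -38 - 33*1/11 = -38 - 3 = -41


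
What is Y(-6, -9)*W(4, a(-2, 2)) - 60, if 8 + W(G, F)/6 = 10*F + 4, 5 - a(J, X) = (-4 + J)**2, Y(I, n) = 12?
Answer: -22668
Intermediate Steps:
a(J, X) = 5 - (-4 + J)**2
W(G, F) = -24 + 60*F (W(G, F) = -48 + 6*(10*F + 4) = -48 + 6*(4 + 10*F) = -48 + (24 + 60*F) = -24 + 60*F)
Y(-6, -9)*W(4, a(-2, 2)) - 60 = 12*(-24 + 60*(5 - (-4 - 2)**2)) - 60 = 12*(-24 + 60*(5 - 1*(-6)**2)) - 60 = 12*(-24 + 60*(5 - 1*36)) - 60 = 12*(-24 + 60*(5 - 36)) - 60 = 12*(-24 + 60*(-31)) - 60 = 12*(-24 - 1860) - 60 = 12*(-1884) - 60 = -22608 - 60 = -22668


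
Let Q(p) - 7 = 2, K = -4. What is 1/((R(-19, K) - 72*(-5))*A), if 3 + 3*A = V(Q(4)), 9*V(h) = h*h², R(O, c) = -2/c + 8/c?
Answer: 1/9321 ≈ 0.00010728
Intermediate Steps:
Q(p) = 9 (Q(p) = 7 + 2 = 9)
R(O, c) = 6/c
V(h) = h³/9 (V(h) = (h*h²)/9 = h³/9)
A = 26 (A = -1 + ((⅑)*9³)/3 = -1 + ((⅑)*729)/3 = -1 + (⅓)*81 = -1 + 27 = 26)
1/((R(-19, K) - 72*(-5))*A) = 1/((6/(-4) - 72*(-5))*26) = 1/((6*(-¼) - 1*(-360))*26) = 1/((-3/2 + 360)*26) = 1/((717/2)*26) = 1/9321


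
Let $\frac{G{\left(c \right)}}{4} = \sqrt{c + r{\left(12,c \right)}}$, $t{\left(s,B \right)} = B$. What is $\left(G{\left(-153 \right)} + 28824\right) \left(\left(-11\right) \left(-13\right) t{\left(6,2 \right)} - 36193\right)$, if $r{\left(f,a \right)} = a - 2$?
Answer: $-1034983368 - 287256 i \sqrt{77} \approx -1.035 \cdot 10^{9} - 2.5207 \cdot 10^{6} i$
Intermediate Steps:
$r{\left(f,a \right)} = -2 + a$
$G{\left(c \right)} = 4 \sqrt{-2 + 2 c}$ ($G{\left(c \right)} = 4 \sqrt{c + \left(-2 + c\right)} = 4 \sqrt{-2 + 2 c}$)
$\left(G{\left(-153 \right)} + 28824\right) \left(\left(-11\right) \left(-13\right) t{\left(6,2 \right)} - 36193\right) = \left(4 \sqrt{-2 + 2 \left(-153\right)} + 28824\right) \left(\left(-11\right) \left(-13\right) 2 - 36193\right) = \left(4 \sqrt{-2 - 306} + 28824\right) \left(143 \cdot 2 - 36193\right) = \left(4 \sqrt{-308} + 28824\right) \left(286 - 36193\right) = \left(4 \cdot 2 i \sqrt{77} + 28824\right) \left(-35907\right) = \left(8 i \sqrt{77} + 28824\right) \left(-35907\right) = \left(28824 + 8 i \sqrt{77}\right) \left(-35907\right) = -1034983368 - 287256 i \sqrt{77}$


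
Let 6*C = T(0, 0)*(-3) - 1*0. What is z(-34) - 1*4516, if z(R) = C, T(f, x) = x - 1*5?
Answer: -9027/2 ≈ -4513.5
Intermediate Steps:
T(f, x) = -5 + x (T(f, x) = x - 5 = -5 + x)
C = 5/2 (C = ((-5 + 0)*(-3) - 1*0)/6 = (-5*(-3) + 0)/6 = (15 + 0)/6 = (1/6)*15 = 5/2 ≈ 2.5000)
z(R) = 5/2
z(-34) - 1*4516 = 5/2 - 1*4516 = 5/2 - 4516 = -9027/2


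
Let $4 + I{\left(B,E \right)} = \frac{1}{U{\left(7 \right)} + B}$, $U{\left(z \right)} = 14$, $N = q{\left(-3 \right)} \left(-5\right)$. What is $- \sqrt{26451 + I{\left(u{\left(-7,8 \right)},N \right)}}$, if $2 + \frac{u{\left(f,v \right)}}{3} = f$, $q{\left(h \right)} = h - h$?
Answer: $- \frac{\sqrt{4469530}}{13} \approx -162.63$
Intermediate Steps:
$q{\left(h \right)} = 0$
$N = 0$ ($N = 0 \left(-5\right) = 0$)
$u{\left(f,v \right)} = -6 + 3 f$
$I{\left(B,E \right)} = -4 + \frac{1}{14 + B}$
$- \sqrt{26451 + I{\left(u{\left(-7,8 \right)},N \right)}} = - \sqrt{26451 + \frac{-55 - 4 \left(-6 + 3 \left(-7\right)\right)}{14 + \left(-6 + 3 \left(-7\right)\right)}} = - \sqrt{26451 + \frac{-55 - 4 \left(-6 - 21\right)}{14 - 27}} = - \sqrt{26451 + \frac{-55 - -108}{14 - 27}} = - \sqrt{26451 + \frac{-55 + 108}{-13}} = - \sqrt{26451 - \frac{53}{13}} = - \sqrt{\frac{343810}{13}} = - \frac{\sqrt{4469530}}{13}$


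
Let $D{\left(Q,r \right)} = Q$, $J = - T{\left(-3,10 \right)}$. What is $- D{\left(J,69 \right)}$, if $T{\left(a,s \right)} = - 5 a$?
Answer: $15$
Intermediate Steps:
$J = -15$ ($J = - \left(-5\right) \left(-3\right) = \left(-1\right) 15 = -15$)
$- D{\left(J,69 \right)} = \left(-1\right) \left(-15\right) = 15$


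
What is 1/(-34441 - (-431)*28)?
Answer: -1/22373 ≈ -4.4697e-5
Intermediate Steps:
1/(-34441 - (-431)*28) = 1/(-34441 - 1*(-12068)) = 1/(-34441 + 12068) = 1/(-22373) = -1/22373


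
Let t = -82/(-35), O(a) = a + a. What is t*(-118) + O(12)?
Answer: -8836/35 ≈ -252.46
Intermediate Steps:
O(a) = 2*a
t = 82/35 (t = -82*(-1/35) = 82/35 ≈ 2.3429)
t*(-118) + O(12) = (82/35)*(-118) + 2*12 = -9676/35 + 24 = -8836/35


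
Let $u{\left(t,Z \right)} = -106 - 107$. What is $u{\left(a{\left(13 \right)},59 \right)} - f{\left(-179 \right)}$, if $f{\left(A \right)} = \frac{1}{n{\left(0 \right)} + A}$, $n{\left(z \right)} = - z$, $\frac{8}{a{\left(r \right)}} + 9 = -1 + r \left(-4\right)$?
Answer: $- \frac{38126}{179} \approx -212.99$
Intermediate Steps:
$a{\left(r \right)} = \frac{8}{-10 - 4 r}$ ($a{\left(r \right)} = \frac{8}{-9 + \left(-1 + r \left(-4\right)\right)} = \frac{8}{-9 - \left(1 + 4 r\right)} = \frac{8}{-10 - 4 r}$)
$u{\left(t,Z \right)} = -213$
$f{\left(A \right)} = \frac{1}{A}$ ($f{\left(A \right)} = \frac{1}{\left(-1\right) 0 + A} = \frac{1}{0 + A} = \frac{1}{A}$)
$u{\left(a{\left(13 \right)},59 \right)} - f{\left(-179 \right)} = -213 - \frac{1}{-179} = -213 - - \frac{1}{179} = -213 + \frac{1}{179} = - \frac{38126}{179}$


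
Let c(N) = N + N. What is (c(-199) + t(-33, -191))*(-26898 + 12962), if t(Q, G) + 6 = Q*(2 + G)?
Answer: -81288688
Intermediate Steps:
c(N) = 2*N
t(Q, G) = -6 + Q*(2 + G)
(c(-199) + t(-33, -191))*(-26898 + 12962) = (2*(-199) + (-6 + 2*(-33) - 191*(-33)))*(-26898 + 12962) = (-398 + (-6 - 66 + 6303))*(-13936) = (-398 + 6231)*(-13936) = 5833*(-13936) = -81288688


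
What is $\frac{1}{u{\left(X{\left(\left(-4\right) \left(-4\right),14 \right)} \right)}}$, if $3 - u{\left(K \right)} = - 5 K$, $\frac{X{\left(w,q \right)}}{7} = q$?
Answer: $\frac{1}{493} \approx 0.0020284$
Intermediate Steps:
$X{\left(w,q \right)} = 7 q$
$u{\left(K \right)} = 3 + 5 K$ ($u{\left(K \right)} = 3 - - 5 K = 3 + 5 K$)
$\frac{1}{u{\left(X{\left(\left(-4\right) \left(-4\right),14 \right)} \right)}} = \frac{1}{3 + 5 \cdot 7 \cdot 14} = \frac{1}{3 + 5 \cdot 98} = \frac{1}{3 + 490} = \frac{1}{493}$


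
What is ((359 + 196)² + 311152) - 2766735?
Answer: -2147558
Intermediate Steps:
((359 + 196)² + 311152) - 2766735 = (555² + 311152) - 2766735 = (308025 + 311152) - 2766735 = 619177 - 2766735 = -2147558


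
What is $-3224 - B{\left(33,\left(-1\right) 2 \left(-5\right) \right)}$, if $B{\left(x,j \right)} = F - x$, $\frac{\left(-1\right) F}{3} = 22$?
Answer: $-3125$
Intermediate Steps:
$F = -66$ ($F = \left(-3\right) 22 = -66$)
$B{\left(x,j \right)} = -66 - x$
$-3224 - B{\left(33,\left(-1\right) 2 \left(-5\right) \right)} = -3224 - \left(-66 - 33\right) = -3224 - -99 = -3224 + 99 = -3125$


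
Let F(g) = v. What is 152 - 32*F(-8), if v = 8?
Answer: -104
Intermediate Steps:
F(g) = 8
152 - 32*F(-8) = 152 - 32*8 = 152 - 256 = -104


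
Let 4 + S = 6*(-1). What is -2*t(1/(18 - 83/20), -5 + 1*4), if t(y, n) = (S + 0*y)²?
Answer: -200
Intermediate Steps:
S = -10 (S = -4 + 6*(-1) = -4 - 6 = -10)
t(y, n) = 100 (t(y, n) = (-10 + 0*y)² = (-10 + 0)² = (-10)² = 100)
-2*t(1/(18 - 83/20), -5 + 1*4) = -2*100 = -200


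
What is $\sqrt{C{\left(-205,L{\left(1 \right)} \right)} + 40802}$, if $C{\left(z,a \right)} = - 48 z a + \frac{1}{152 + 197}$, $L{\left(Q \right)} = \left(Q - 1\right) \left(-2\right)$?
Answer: $\frac{3 \sqrt{552191639}}{349} \approx 202.0$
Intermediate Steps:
$L{\left(Q \right)} = 2 - 2 Q$ ($L{\left(Q \right)} = \left(-1 + Q\right) \left(-2\right) = 2 - 2 Q$)
$C{\left(z,a \right)} = \frac{1}{349} - 48 a z$ ($C{\left(z,a \right)} = - 48 a z + \frac{1}{349} = \frac{1}{349} - 48 a z$)
$\sqrt{C{\left(-205,L{\left(1 \right)} \right)} + 40802} = \sqrt{\left(\frac{1}{349} - 48 \left(2 - 2\right) \left(-205\right)\right) + 40802} = \sqrt{\left(\frac{1}{349} - 0 \left(-205\right)\right) + 40802} = \sqrt{\left(\frac{1}{349} + 0\right) + 40802} = \sqrt{\frac{1}{349} + 40802} = \sqrt{\frac{14239899}{349}} = \frac{3 \sqrt{552191639}}{349}$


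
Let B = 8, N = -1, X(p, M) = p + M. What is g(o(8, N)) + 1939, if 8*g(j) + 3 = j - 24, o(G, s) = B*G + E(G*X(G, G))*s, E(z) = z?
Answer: 15421/8 ≈ 1927.6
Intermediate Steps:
X(p, M) = M + p
o(G, s) = 8*G + 2*s*G² (o(G, s) = 8*G + (G*(G + G))*s = 8*G + (G*(2*G))*s = 8*G + (2*G²)*s = 8*G + 2*s*G²)
g(j) = -27/8 + j/8 (g(j) = -3/8 + (j - 24)/8 = -3/8 + (-24 + j)/8 = -3/8 + (-3 + j/8) = -27/8 + j/8)
g(o(8, N)) + 1939 = (-27/8 + (2*8*(4 + 8*(-1)))/8) + 1939 = (-27/8 + (2*8*(4 - 8))/8) + 1939 = (-27/8 + (2*8*(-4))/8) + 1939 = (-27/8 + (⅛)*(-64)) + 1939 = (-27/8 - 8) + 1939 = -91/8 + 1939 = 15421/8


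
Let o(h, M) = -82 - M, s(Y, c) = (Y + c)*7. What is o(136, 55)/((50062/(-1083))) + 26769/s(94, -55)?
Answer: 460204987/4555642 ≈ 101.02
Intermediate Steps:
s(Y, c) = 7*Y + 7*c
o(136, 55)/((50062/(-1083))) + 26769/s(94, -55) = (-82 - 1*55)/((50062/(-1083))) + 26769/(7*94 + 7*(-55)) = (-82 - 55)/((50062*(-1/1083))) + 26769/(658 - 385) = -137/(-50062/1083) + 26769/273 = -137*(-1083/50062) + 26769*(1/273) = 148371/50062 + 8923/91 = 460204987/4555642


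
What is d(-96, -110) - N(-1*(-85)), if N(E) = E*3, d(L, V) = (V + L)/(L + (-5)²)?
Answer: -17899/71 ≈ -252.10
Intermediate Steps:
d(L, V) = (L + V)/(25 + L) (d(L, V) = (L + V)/(L + 25) = (L + V)/(25 + L))
N(E) = 3*E
d(-96, -110) - N(-1*(-85)) = (-96 - 110)/(25 - 96) - 3*(-1*(-85)) = -206/(-71) - 3*85 = -1/71*(-206) - 1*255 = 206/71 - 255 = -17899/71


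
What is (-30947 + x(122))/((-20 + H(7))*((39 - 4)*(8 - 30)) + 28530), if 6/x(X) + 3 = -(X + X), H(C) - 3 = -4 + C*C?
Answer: -1528783/344318 ≈ -4.4400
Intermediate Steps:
H(C) = -1 + C² (H(C) = 3 + (-4 + C*C) = 3 + (-4 + C²) = -1 + C²)
x(X) = 6/(-3 - 2*X) (x(X) = 6/(-3 - (X + X)) = 6/(-3 - 2*X))
(-30947 + x(122))/((-20 + H(7))*((39 - 4)*(8 - 30)) + 28530) = (-30947 - 6/(3 + 2*122))/((-20 + (-1 + 7²))*((39 - 4)*(8 - 30)) + 28530) = (-30947 - 6/(3 + 244))/((-20 + (-1 + 49))*(35*(-22)) + 28530) = (-30947 - 6/247)/((-20 + 48)*(-770) + 28530) = (-30947 - 6*1/247)/(28*(-770) + 28530) = (-30947 - 6/247)/(-21560 + 28530) = -7643915/247/6970 = -7643915/247*1/6970 = -1528783/344318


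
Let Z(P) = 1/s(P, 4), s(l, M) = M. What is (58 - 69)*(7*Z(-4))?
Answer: -77/4 ≈ -19.250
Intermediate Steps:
Z(P) = 1/4
(58 - 69)*(7*Z(-4)) = (58 - 69)*(7*(1/4)) = -11*7/4 = -77/4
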